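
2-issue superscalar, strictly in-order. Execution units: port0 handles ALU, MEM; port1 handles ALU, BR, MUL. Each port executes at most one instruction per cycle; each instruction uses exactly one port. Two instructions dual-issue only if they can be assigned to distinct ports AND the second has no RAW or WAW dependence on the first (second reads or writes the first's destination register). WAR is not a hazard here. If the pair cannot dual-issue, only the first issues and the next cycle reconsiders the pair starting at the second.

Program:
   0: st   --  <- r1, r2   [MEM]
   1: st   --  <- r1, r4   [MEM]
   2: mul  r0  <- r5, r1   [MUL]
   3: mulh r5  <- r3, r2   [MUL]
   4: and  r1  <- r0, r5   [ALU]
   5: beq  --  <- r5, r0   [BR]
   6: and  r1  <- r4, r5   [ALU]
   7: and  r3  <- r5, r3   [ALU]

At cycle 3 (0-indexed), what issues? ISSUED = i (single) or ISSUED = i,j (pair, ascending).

ISSUED = 4,5

[0] i0  st.MEM  -- no-port MEM/MEM
[1] i1/i2  st.MEM;mul.MUL  -- 2-wide
[2] i3  mulh.MUL  -- RAW r5
[3] i4/i5  and.ALU;beq.BR  -- 2-wide
[4] i6/i7  and.ALU;and.ALU  -- 2-wide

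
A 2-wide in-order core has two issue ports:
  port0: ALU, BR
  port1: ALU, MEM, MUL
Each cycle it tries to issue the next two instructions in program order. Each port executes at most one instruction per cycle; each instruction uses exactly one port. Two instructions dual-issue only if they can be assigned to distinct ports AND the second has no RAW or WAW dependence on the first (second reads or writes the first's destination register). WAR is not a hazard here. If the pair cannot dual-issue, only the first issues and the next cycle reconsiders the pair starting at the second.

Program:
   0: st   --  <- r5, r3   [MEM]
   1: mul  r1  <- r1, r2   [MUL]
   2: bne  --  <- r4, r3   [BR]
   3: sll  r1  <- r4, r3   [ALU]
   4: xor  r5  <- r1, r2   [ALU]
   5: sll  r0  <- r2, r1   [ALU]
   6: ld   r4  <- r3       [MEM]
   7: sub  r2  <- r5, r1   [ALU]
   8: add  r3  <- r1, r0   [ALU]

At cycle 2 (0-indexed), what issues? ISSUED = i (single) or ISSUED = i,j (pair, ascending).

  cy0 -> i0 (st) no-port MEM/MUL
  cy1 -> i1+i2 (mul/bne) dual
  cy2 -> i3 (sll) RAW r1
  cy3 -> i4+i5 (xor/sll) dual
  cy4 -> i6+i7 (ld/sub) dual
  cy5 -> i8 (add) tail

ISSUED = 3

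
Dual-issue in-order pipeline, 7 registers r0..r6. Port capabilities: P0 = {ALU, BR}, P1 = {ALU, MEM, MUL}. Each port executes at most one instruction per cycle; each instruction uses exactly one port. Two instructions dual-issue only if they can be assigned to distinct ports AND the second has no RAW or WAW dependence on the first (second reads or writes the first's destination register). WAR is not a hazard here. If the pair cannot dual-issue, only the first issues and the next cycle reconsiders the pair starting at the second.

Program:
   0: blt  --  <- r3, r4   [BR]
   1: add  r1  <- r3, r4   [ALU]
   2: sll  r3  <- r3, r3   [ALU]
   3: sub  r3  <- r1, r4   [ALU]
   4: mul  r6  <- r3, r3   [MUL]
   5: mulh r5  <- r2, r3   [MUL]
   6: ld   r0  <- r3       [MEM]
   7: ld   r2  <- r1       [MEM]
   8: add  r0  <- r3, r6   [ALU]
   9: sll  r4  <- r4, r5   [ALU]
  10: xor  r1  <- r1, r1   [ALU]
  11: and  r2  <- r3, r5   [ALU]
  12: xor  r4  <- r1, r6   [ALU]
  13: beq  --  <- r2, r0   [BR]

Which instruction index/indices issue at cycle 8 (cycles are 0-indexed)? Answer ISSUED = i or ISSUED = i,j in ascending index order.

  cy0 -> i0+i1 (blt add) dual
  cy1 -> i2 (sll) WAW r3
  cy2 -> i3 (sub) RAW r3
  cy3 -> i4 (mul) no-port MUL/MUL
  cy4 -> i5 (mulh) no-port MUL/MEM
  cy5 -> i6 (ld) no-port MEM/MEM
  cy6 -> i7+i8 (ld add) dual
  cy7 -> i9+i10 (sll xor) dual
  cy8 -> i11+i12 (and xor) dual
  cy9 -> i13 (beq) tail

ISSUED = 11,12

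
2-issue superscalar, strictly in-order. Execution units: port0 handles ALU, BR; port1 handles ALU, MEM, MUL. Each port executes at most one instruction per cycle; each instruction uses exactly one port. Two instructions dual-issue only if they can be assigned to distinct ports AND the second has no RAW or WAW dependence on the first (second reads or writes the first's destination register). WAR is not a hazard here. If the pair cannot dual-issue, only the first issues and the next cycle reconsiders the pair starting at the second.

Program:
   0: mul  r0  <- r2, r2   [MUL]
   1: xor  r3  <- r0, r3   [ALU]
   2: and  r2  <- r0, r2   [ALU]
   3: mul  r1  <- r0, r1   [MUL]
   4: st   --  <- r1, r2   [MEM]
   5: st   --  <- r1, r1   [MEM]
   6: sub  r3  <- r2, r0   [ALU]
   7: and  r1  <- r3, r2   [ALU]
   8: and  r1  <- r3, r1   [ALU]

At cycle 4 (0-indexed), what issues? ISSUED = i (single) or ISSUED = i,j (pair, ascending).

0. mul.MUL @i0  | RAW r0
1. xor.ALU and.ALU @i1,i2  | dual
2. mul.MUL @i3  | no-port MUL/MEM
3. st.MEM @i4  | no-port MEM/MEM
4. st.MEM sub.ALU @i5,i6  | dual
5. and.ALU @i7  | RAW+WAW r1
6. and.ALU @i8  | tail

ISSUED = 5,6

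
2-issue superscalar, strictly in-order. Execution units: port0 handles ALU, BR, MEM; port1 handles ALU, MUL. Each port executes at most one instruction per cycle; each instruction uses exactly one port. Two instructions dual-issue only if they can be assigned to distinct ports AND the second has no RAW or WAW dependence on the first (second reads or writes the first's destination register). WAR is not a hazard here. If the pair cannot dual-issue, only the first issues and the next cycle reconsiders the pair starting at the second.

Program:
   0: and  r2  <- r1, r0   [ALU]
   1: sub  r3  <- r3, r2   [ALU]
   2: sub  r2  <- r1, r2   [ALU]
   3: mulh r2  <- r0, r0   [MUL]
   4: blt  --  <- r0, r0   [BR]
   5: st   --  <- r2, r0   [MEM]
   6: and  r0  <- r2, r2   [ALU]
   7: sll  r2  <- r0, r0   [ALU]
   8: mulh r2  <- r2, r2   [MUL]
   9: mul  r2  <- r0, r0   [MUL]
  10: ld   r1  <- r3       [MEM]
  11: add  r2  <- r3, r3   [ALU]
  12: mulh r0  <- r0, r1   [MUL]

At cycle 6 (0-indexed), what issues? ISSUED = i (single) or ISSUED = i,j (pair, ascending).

[0] i0  and.ALU  -- RAW r2
[1] i1&i2  sub.ALU;sub.ALU  -- pair
[2] i3&i4  mulh.MUL;blt.BR  -- pair
[3] i5&i6  st.MEM;and.ALU  -- pair
[4] i7  sll.ALU  -- RAW+WAW r2
[5] i8  mulh.MUL  -- no-port MUL/MUL
[6] i9&i10  mul.MUL;ld.MEM  -- pair
[7] i11&i12  add.ALU;mulh.MUL  -- pair

ISSUED = 9,10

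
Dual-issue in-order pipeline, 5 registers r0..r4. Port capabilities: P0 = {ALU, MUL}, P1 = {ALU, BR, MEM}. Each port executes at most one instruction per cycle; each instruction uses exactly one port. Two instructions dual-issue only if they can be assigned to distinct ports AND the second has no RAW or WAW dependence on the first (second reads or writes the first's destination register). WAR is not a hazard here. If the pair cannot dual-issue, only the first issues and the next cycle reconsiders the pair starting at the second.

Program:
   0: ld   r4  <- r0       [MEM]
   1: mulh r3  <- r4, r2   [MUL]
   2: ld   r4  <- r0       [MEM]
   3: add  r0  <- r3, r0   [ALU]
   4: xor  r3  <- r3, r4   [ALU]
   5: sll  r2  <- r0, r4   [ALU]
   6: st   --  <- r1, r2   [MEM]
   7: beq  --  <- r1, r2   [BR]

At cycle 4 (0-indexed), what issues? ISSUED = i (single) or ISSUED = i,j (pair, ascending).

c0: i0 ld.MEM  RAW r4
c1: i1,i2 mulh.MUL+ld.MEM  pair
c2: i3,i4 add.ALU+xor.ALU  pair
c3: i5 sll.ALU  RAW r2
c4: i6 st.MEM  no-port MEM/BR
c5: i7 beq.BR  tail

ISSUED = 6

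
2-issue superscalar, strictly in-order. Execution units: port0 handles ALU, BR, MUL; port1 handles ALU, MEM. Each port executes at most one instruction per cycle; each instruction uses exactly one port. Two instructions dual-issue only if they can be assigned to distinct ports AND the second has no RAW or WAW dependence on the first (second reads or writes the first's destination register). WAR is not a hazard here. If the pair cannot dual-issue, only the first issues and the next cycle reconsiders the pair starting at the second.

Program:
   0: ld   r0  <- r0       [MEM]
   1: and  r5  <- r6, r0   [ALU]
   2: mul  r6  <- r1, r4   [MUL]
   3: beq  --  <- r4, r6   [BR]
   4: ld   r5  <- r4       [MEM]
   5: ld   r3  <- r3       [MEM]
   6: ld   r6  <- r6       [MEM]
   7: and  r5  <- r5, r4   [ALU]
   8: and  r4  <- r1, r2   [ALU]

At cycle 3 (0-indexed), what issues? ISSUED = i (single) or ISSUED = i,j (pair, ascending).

ISSUED = 5

  cy0 -> i0 (ld.MEM) RAW r0
  cy1 -> i1&i2 (and.ALU/mul.MUL) dual
  cy2 -> i3&i4 (beq.BR/ld.MEM) dual
  cy3 -> i5 (ld.MEM) no-port MEM/MEM
  cy4 -> i6&i7 (ld.MEM/and.ALU) dual
  cy5 -> i8 (and.ALU) tail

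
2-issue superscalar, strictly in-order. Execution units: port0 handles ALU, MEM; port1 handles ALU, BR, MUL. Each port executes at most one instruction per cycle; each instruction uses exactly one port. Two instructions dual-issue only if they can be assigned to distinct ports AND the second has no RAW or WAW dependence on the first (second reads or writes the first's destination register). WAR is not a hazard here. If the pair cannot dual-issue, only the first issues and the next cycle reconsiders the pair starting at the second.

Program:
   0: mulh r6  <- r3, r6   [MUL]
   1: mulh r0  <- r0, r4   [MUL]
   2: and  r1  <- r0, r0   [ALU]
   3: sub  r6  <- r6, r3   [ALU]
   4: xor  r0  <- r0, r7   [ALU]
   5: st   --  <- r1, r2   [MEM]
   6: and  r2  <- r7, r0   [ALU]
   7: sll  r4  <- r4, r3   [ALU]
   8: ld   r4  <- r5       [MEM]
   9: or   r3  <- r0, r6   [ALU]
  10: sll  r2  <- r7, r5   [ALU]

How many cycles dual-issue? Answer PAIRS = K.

PAIRS = 4

[0] i0  mulh.MUL  -- no-port MUL/MUL
[1] i1  mulh.MUL  -- RAW r0
[2] i2+i3  and.ALU/sub.ALU  -- pair
[3] i4+i5  xor.ALU/st.MEM  -- pair
[4] i6+i7  and.ALU/sll.ALU  -- pair
[5] i8+i9  ld.MEM/or.ALU  -- pair
[6] i10  sll.ALU  -- tail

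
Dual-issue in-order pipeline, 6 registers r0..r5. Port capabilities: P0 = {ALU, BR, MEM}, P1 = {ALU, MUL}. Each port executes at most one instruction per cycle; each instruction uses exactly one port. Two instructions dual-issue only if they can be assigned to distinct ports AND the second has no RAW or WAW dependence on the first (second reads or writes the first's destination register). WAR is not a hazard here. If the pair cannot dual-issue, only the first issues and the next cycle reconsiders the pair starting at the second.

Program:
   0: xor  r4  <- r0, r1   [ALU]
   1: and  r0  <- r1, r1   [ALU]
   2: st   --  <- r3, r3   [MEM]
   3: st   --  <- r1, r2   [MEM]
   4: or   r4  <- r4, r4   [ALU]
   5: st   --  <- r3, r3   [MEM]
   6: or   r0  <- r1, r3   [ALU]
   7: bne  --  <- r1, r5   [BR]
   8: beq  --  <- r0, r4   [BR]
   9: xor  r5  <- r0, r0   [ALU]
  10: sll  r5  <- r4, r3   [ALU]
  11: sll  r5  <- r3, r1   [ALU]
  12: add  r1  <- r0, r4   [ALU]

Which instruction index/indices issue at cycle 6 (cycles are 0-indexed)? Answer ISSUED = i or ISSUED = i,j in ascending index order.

ISSUED = 10

0. xor.ALU and.ALU @i0/i1  | dual
1. st.MEM @i2  | no-port MEM/MEM
2. st.MEM or.ALU @i3/i4  | dual
3. st.MEM or.ALU @i5/i6  | dual
4. bne.BR @i7  | no-port BR/BR
5. beq.BR xor.ALU @i8/i9  | dual
6. sll.ALU @i10  | WAW r5
7. sll.ALU add.ALU @i11/i12  | dual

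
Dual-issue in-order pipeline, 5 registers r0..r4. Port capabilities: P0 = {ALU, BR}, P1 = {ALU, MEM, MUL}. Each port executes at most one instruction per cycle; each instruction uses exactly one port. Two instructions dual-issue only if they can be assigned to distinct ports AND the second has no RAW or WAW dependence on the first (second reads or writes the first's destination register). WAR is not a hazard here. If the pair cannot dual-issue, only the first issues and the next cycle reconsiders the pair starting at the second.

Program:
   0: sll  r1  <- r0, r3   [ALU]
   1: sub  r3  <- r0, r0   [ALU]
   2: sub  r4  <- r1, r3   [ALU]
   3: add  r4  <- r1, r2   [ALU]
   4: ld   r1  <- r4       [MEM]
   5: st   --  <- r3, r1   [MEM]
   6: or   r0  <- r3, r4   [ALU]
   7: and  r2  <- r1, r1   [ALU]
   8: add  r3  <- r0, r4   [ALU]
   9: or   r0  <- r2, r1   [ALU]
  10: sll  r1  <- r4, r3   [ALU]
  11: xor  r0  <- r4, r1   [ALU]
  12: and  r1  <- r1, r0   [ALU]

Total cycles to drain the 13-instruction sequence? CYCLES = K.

[0] i0+i1  sll.ALU/sub.ALU  -- 2-wide
[1] i2  sub.ALU  -- WAW r4
[2] i3  add.ALU  -- RAW r4
[3] i4  ld.MEM  -- no-port MEM/MEM
[4] i5+i6  st.MEM/or.ALU  -- 2-wide
[5] i7+i8  and.ALU/add.ALU  -- 2-wide
[6] i9+i10  or.ALU/sll.ALU  -- 2-wide
[7] i11  xor.ALU  -- RAW r0
[8] i12  and.ALU  -- tail

CYCLES = 9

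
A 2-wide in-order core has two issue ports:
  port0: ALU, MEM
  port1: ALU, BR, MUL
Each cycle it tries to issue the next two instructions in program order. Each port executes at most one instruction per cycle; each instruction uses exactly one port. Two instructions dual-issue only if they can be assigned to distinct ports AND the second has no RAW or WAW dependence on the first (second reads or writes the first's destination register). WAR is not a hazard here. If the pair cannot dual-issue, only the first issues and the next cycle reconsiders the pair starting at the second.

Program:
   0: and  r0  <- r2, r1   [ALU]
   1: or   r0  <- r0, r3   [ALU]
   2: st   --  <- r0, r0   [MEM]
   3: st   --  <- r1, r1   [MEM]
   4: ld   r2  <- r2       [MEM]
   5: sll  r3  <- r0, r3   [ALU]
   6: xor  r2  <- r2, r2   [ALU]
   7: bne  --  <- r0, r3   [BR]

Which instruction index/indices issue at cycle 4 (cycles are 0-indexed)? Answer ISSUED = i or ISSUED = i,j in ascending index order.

t=0 i0:and.ALU ; RAW+WAW r0
t=1 i1:or.ALU ; RAW r0
t=2 i2:st.MEM ; no-port MEM/MEM
t=3 i3:st.MEM ; no-port MEM/MEM
t=4 i4/i5:ld.MEM/sll.ALU ; pair
t=5 i6/i7:xor.ALU/bne.BR ; pair

ISSUED = 4,5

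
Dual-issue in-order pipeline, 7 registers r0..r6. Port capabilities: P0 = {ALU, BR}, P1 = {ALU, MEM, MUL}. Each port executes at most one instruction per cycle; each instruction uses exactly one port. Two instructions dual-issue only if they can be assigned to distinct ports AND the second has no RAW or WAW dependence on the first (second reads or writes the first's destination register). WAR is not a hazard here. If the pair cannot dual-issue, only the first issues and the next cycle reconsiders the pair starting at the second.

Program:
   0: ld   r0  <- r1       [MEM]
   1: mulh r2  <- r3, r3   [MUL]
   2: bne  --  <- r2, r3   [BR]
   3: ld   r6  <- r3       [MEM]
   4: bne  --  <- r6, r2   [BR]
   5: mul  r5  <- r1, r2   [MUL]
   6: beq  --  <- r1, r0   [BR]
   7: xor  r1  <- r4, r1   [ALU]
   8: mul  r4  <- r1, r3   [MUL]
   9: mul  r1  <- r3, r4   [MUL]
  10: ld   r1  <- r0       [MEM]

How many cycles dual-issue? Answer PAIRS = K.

  cy0 -> i0 (ld) no-port MEM/MUL
  cy1 -> i1 (mulh) RAW r2
  cy2 -> i2,i3 (bne/ld) pair
  cy3 -> i4,i5 (bne/mul) pair
  cy4 -> i6,i7 (beq/xor) pair
  cy5 -> i8 (mul) no-port MUL/MUL
  cy6 -> i9 (mul) no-port MUL/MEM
  cy7 -> i10 (ld) tail

PAIRS = 3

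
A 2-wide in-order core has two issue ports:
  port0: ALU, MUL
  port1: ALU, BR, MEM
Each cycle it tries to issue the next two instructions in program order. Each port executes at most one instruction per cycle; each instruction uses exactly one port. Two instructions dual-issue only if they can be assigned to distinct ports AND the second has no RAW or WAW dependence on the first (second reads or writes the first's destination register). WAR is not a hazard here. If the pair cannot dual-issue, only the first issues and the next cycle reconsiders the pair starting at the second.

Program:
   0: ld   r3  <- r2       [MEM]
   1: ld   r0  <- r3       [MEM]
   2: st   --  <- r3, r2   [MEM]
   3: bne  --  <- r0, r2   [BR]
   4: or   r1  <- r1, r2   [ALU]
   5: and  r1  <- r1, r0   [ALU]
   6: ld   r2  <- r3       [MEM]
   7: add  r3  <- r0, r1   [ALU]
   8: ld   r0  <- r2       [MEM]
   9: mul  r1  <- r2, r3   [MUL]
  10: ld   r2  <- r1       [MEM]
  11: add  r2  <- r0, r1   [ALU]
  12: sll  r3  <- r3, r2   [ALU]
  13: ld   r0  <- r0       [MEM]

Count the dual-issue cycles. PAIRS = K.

PAIRS = 4

  cy0 -> i0 (ld.MEM) no-port MEM/MEM
  cy1 -> i1 (ld.MEM) no-port MEM/MEM
  cy2 -> i2 (st.MEM) no-port MEM/BR
  cy3 -> i3,i4 (bne.BR;or.ALU) dual
  cy4 -> i5,i6 (and.ALU;ld.MEM) dual
  cy5 -> i7,i8 (add.ALU;ld.MEM) dual
  cy6 -> i9 (mul.MUL) RAW r1
  cy7 -> i10 (ld.MEM) WAW r2
  cy8 -> i11 (add.ALU) RAW r2
  cy9 -> i12,i13 (sll.ALU;ld.MEM) dual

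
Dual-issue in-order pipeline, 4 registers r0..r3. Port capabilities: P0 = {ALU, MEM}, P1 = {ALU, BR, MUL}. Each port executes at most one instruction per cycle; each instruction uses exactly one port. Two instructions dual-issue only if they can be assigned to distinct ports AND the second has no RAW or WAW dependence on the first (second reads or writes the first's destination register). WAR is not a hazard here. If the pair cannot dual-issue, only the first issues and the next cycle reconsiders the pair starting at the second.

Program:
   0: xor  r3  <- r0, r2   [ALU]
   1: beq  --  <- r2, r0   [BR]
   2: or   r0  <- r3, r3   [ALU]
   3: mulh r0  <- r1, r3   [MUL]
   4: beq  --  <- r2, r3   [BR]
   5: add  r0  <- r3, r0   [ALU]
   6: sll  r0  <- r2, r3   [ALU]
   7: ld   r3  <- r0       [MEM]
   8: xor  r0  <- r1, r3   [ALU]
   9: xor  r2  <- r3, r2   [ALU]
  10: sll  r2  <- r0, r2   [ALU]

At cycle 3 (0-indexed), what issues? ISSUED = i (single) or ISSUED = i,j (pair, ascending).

ISSUED = 4,5

c0: i0+i1 xor.ALU;beq.BR  dual
c1: i2 or.ALU  WAW r0
c2: i3 mulh.MUL  no-port MUL/BR
c3: i4+i5 beq.BR;add.ALU  dual
c4: i6 sll.ALU  RAW r0
c5: i7 ld.MEM  RAW r3
c6: i8+i9 xor.ALU;xor.ALU  dual
c7: i10 sll.ALU  tail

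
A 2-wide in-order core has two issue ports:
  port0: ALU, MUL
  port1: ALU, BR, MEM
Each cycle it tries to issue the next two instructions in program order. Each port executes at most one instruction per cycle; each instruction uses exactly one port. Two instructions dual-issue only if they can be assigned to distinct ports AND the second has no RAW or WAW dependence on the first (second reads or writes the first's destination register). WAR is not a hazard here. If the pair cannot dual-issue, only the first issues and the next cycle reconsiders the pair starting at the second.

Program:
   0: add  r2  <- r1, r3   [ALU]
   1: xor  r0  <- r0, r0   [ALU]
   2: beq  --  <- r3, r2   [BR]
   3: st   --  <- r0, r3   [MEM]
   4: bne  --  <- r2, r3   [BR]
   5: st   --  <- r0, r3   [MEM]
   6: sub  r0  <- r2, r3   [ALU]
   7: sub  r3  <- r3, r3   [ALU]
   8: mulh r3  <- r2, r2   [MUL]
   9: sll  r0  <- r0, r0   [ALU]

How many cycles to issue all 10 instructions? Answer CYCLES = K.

[0] i0/i1  add+xor  -- pair
[1] i2  beq  -- no-port BR/MEM
[2] i3  st  -- no-port MEM/BR
[3] i4  bne  -- no-port BR/MEM
[4] i5/i6  st+sub  -- pair
[5] i7  sub  -- WAW r3
[6] i8/i9  mulh+sll  -- pair

CYCLES = 7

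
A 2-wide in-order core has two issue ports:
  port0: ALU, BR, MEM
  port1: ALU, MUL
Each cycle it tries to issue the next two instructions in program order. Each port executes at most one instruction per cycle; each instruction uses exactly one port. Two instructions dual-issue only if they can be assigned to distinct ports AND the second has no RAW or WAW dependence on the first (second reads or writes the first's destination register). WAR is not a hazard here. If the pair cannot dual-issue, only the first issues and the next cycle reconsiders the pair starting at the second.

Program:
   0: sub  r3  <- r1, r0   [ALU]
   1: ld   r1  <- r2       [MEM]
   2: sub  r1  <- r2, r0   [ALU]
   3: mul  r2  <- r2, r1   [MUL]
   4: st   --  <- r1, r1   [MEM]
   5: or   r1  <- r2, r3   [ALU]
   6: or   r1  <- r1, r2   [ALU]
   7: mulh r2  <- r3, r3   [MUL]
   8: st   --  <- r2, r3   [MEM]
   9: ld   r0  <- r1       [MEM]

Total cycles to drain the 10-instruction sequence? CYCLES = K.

0. sub.ALU/ld.MEM @i0,i1  | dual
1. sub.ALU @i2  | RAW r1
2. mul.MUL/st.MEM @i3,i4  | dual
3. or.ALU @i5  | RAW+WAW r1
4. or.ALU/mulh.MUL @i6,i7  | dual
5. st.MEM @i8  | no-port MEM/MEM
6. ld.MEM @i9  | tail

CYCLES = 7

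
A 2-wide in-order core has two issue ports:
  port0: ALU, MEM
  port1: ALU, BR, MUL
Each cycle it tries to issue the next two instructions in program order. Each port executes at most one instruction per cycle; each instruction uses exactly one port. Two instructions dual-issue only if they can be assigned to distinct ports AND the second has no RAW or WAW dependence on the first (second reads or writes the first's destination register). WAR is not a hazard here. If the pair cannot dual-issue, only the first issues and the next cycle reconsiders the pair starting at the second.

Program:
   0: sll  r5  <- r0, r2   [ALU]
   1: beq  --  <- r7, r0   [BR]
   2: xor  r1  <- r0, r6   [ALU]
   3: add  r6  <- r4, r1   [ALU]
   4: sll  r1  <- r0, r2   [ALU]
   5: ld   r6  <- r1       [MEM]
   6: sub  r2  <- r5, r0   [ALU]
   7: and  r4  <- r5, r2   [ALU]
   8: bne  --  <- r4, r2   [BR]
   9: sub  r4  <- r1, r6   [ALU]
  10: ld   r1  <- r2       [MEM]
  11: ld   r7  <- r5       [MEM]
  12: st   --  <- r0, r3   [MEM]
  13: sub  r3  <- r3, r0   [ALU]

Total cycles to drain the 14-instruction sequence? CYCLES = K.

[0] i0+i1  sll.ALU+beq.BR  -- dual
[1] i2  xor.ALU  -- RAW r1
[2] i3+i4  add.ALU+sll.ALU  -- dual
[3] i5+i6  ld.MEM+sub.ALU  -- dual
[4] i7  and.ALU  -- RAW r4
[5] i8+i9  bne.BR+sub.ALU  -- dual
[6] i10  ld.MEM  -- no-port MEM/MEM
[7] i11  ld.MEM  -- no-port MEM/MEM
[8] i12+i13  st.MEM+sub.ALU  -- dual

CYCLES = 9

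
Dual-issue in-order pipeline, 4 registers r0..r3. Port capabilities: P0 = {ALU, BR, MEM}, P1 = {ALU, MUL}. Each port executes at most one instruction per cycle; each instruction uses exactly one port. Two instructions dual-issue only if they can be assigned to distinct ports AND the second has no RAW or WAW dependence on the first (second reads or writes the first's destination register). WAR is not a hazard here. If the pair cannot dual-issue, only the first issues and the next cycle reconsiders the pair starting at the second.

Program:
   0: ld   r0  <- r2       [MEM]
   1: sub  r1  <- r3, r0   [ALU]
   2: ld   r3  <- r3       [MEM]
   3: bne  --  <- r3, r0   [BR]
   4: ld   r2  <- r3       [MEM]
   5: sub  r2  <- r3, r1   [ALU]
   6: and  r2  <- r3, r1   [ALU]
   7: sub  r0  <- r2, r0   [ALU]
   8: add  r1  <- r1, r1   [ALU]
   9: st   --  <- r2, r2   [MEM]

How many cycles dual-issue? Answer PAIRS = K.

PAIRS = 2

t=0 i0:ld ; RAW r0
t=1 i1/i2:sub/ld ; 2-wide
t=2 i3:bne ; no-port BR/MEM
t=3 i4:ld ; WAW r2
t=4 i5:sub ; WAW r2
t=5 i6:and ; RAW r2
t=6 i7/i8:sub/add ; 2-wide
t=7 i9:st ; tail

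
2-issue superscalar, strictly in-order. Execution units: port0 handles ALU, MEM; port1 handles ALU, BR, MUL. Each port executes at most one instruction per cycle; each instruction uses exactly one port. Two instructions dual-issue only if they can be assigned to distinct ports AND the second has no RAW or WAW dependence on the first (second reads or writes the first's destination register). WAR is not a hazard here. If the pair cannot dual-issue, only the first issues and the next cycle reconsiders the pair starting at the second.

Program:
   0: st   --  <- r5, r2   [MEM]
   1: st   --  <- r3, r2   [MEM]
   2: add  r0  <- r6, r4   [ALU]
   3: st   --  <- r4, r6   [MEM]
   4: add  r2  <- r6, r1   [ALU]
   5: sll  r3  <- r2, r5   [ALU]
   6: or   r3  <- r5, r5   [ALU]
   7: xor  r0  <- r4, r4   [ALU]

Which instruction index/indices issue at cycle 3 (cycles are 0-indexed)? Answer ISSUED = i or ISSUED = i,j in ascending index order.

ISSUED = 5

0. st @i0  | no-port MEM/MEM
1. st/add @i1,i2  | pair
2. st/add @i3,i4  | pair
3. sll @i5  | WAW r3
4. or/xor @i6,i7  | pair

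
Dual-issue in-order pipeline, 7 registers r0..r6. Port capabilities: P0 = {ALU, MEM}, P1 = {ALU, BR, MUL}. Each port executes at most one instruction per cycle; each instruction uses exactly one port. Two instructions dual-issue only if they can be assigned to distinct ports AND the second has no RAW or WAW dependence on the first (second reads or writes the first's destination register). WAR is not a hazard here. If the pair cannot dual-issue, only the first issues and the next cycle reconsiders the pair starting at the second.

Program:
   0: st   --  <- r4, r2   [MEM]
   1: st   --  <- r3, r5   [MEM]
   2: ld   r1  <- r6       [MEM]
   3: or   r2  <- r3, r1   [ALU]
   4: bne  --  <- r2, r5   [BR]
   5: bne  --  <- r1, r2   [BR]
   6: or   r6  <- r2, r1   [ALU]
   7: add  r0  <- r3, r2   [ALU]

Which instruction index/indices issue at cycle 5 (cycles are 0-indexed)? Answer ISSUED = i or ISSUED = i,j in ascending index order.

  cy0 -> i0 (st) no-port MEM/MEM
  cy1 -> i1 (st) no-port MEM/MEM
  cy2 -> i2 (ld) RAW r1
  cy3 -> i3 (or) RAW r2
  cy4 -> i4 (bne) no-port BR/BR
  cy5 -> i5&i6 (bne;or) pair
  cy6 -> i7 (add) tail

ISSUED = 5,6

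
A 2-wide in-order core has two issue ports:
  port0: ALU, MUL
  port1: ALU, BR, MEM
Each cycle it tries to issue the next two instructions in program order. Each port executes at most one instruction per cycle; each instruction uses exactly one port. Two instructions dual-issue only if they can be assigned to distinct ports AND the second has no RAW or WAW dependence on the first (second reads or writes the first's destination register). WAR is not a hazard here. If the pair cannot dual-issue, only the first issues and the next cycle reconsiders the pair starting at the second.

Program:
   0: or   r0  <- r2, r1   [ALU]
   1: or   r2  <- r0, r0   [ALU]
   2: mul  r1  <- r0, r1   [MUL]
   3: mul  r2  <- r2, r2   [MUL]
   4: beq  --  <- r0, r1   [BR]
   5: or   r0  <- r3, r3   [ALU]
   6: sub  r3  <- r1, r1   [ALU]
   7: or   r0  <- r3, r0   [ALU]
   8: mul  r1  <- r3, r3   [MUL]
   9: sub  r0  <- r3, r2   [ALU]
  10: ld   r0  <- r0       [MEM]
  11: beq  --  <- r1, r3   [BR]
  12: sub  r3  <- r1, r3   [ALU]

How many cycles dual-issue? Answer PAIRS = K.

PAIRS = 5

#0 head=0: or i0 RAW r0
#1 head=1: or mul i1&i2 dual
#2 head=3: mul beq i3&i4 dual
#3 head=5: or sub i5&i6 dual
#4 head=7: or mul i7&i8 dual
#5 head=9: sub i9 RAW+WAW r0
#6 head=10: ld i10 no-port MEM/BR
#7 head=11: beq sub i11&i12 dual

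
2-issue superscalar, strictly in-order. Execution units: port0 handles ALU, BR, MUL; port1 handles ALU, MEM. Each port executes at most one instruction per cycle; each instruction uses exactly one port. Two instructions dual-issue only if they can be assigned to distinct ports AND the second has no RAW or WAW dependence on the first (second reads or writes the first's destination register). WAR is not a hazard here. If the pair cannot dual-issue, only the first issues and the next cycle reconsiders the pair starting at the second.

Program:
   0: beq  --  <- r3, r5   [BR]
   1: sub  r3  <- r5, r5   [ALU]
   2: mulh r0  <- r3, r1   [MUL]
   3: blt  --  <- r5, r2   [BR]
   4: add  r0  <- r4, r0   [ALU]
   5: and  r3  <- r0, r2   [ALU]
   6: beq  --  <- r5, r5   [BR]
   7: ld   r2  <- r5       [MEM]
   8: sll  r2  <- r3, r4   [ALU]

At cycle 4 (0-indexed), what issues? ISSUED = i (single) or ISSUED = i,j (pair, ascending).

ISSUED = 7

t=0 i0&i1:beq sub ; 2-wide
t=1 i2:mulh ; no-port MUL/BR
t=2 i3&i4:blt add ; 2-wide
t=3 i5&i6:and beq ; 2-wide
t=4 i7:ld ; WAW r2
t=5 i8:sll ; tail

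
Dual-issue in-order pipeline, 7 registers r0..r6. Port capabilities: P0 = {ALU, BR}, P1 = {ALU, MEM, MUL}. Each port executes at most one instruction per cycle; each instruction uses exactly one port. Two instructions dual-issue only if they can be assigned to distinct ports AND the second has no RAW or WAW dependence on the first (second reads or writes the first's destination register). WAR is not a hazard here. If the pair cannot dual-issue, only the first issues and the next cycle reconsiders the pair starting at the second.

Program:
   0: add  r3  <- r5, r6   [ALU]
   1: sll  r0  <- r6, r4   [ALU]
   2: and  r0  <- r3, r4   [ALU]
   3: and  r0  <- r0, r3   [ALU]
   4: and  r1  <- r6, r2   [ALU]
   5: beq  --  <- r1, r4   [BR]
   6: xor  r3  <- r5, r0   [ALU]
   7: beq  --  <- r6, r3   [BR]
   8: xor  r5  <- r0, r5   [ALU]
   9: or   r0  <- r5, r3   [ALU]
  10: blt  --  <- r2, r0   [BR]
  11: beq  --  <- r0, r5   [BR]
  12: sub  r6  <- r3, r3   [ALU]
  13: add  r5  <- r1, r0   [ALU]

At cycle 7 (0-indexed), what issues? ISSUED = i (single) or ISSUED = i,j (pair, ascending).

ISSUED = 11,12

c0: i0+i1 add.ALU;sll.ALU  2-wide
c1: i2 and.ALU  RAW+WAW r0
c2: i3+i4 and.ALU;and.ALU  2-wide
c3: i5+i6 beq.BR;xor.ALU  2-wide
c4: i7+i8 beq.BR;xor.ALU  2-wide
c5: i9 or.ALU  RAW r0
c6: i10 blt.BR  no-port BR/BR
c7: i11+i12 beq.BR;sub.ALU  2-wide
c8: i13 add.ALU  tail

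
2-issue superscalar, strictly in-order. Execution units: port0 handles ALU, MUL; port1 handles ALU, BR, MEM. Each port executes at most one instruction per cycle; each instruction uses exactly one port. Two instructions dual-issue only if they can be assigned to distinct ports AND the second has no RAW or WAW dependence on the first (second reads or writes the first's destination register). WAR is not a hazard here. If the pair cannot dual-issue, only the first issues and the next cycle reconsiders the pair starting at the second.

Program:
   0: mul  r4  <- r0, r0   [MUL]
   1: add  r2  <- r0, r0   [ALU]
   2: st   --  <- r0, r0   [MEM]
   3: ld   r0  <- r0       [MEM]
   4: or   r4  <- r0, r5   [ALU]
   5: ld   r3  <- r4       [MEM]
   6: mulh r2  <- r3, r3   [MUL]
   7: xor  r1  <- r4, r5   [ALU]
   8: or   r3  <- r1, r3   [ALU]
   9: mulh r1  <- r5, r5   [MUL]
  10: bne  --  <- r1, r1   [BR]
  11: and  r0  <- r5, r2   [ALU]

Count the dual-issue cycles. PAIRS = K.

c0: i0/i1 mul+add  2-wide
c1: i2 st  no-port MEM/MEM
c2: i3 ld  RAW r0
c3: i4 or  RAW r4
c4: i5 ld  RAW r3
c5: i6/i7 mulh+xor  2-wide
c6: i8/i9 or+mulh  2-wide
c7: i10/i11 bne+and  2-wide

PAIRS = 4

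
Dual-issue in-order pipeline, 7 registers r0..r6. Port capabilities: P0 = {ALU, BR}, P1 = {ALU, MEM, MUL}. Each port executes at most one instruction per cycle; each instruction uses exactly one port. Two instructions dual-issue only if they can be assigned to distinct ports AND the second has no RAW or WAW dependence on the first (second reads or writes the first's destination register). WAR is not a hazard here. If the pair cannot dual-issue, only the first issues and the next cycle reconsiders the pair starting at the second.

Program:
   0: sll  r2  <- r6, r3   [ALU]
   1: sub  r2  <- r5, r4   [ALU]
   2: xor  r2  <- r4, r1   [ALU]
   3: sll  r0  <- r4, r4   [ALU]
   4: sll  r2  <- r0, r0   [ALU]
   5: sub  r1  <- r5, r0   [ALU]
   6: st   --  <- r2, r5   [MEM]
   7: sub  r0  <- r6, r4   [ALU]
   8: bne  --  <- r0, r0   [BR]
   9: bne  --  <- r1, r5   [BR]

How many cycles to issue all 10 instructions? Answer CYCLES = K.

CYCLES = 7

[0] i0  sll.ALU  -- WAW r2
[1] i1  sub.ALU  -- WAW r2
[2] i2/i3  xor.ALU/sll.ALU  -- dual
[3] i4/i5  sll.ALU/sub.ALU  -- dual
[4] i6/i7  st.MEM/sub.ALU  -- dual
[5] i8  bne.BR  -- no-port BR/BR
[6] i9  bne.BR  -- tail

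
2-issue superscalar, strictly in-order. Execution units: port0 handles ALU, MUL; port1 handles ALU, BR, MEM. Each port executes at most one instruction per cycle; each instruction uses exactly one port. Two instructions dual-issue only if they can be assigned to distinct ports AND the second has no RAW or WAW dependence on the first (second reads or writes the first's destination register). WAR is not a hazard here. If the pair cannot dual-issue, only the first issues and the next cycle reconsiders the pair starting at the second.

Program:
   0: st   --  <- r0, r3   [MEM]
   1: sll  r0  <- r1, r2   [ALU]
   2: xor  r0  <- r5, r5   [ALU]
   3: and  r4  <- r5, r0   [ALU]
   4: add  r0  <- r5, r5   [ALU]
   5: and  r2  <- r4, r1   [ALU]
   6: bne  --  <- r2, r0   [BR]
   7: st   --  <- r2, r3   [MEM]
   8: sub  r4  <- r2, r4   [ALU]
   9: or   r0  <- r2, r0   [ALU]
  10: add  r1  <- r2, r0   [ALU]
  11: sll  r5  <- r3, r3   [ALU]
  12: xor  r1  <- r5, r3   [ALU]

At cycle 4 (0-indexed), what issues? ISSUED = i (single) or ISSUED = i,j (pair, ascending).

ISSUED = 6

c0: i0+i1 st/sll  2-wide
c1: i2 xor  RAW r0
c2: i3+i4 and/add  2-wide
c3: i5 and  RAW r2
c4: i6 bne  no-port BR/MEM
c5: i7+i8 st/sub  2-wide
c6: i9 or  RAW r0
c7: i10+i11 add/sll  2-wide
c8: i12 xor  tail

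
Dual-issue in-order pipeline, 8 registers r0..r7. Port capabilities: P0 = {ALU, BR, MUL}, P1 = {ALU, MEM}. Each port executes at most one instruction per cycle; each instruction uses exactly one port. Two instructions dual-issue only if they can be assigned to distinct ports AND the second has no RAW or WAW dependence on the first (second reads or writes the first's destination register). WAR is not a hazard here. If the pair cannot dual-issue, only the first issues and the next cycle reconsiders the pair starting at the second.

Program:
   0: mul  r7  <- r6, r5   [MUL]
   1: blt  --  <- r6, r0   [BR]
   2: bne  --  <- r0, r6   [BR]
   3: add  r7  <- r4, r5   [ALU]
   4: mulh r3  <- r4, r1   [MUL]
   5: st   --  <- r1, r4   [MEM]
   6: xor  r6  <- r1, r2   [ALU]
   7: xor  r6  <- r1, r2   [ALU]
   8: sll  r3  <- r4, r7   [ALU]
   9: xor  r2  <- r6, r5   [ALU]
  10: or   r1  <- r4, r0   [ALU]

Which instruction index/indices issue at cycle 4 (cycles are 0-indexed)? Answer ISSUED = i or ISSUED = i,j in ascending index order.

c0: i0 mul.MUL  no-port MUL/BR
c1: i1 blt.BR  no-port BR/BR
c2: i2/i3 bne.BR;add.ALU  dual
c3: i4/i5 mulh.MUL;st.MEM  dual
c4: i6 xor.ALU  WAW r6
c5: i7/i8 xor.ALU;sll.ALU  dual
c6: i9/i10 xor.ALU;or.ALU  dual

ISSUED = 6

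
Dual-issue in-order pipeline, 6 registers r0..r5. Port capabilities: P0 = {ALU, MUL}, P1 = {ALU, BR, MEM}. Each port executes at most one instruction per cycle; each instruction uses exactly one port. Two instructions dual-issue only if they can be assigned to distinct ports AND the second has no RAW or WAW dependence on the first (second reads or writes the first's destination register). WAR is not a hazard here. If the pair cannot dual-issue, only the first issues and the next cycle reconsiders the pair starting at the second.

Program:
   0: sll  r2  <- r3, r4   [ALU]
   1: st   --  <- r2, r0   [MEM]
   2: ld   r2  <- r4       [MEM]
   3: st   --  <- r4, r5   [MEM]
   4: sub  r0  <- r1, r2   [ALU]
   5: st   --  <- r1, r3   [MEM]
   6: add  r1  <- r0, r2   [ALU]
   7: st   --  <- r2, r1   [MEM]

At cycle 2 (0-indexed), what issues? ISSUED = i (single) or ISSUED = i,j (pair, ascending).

  cy0 -> i0 (sll) RAW r2
  cy1 -> i1 (st) no-port MEM/MEM
  cy2 -> i2 (ld) no-port MEM/MEM
  cy3 -> i3/i4 (st/sub) dual
  cy4 -> i5/i6 (st/add) dual
  cy5 -> i7 (st) tail

ISSUED = 2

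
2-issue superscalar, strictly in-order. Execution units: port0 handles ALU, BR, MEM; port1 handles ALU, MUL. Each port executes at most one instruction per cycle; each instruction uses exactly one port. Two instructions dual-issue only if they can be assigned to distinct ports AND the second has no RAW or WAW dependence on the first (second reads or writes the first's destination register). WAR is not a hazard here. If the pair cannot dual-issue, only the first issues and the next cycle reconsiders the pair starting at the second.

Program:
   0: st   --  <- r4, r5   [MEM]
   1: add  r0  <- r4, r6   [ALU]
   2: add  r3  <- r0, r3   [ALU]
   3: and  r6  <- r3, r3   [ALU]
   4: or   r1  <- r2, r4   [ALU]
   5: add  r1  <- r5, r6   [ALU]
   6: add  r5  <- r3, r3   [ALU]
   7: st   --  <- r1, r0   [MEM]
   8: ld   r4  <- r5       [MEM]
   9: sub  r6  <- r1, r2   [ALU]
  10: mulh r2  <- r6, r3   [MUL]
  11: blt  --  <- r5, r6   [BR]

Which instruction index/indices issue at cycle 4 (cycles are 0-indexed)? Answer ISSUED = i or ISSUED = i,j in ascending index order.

ISSUED = 7

t=0 i0/i1:st.MEM+add.ALU ; 2-wide
t=1 i2:add.ALU ; RAW r3
t=2 i3/i4:and.ALU+or.ALU ; 2-wide
t=3 i5/i6:add.ALU+add.ALU ; 2-wide
t=4 i7:st.MEM ; no-port MEM/MEM
t=5 i8/i9:ld.MEM+sub.ALU ; 2-wide
t=6 i10/i11:mulh.MUL+blt.BR ; 2-wide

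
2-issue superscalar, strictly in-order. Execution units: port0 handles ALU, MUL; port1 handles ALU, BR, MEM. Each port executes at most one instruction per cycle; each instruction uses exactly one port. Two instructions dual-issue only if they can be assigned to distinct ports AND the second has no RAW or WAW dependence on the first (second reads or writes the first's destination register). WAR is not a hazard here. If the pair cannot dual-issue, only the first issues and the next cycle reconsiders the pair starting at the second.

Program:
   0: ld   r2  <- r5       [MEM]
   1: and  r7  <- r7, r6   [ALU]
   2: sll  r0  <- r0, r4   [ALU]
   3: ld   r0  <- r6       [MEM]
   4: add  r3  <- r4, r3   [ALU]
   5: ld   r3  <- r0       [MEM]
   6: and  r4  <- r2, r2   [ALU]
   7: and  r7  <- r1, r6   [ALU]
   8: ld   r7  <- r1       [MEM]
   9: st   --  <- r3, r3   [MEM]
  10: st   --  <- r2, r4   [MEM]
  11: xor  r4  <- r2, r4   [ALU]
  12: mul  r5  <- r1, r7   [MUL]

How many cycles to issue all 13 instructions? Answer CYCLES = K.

CYCLES = 9

  cy0 -> i0&i1 (ld+and) 2-wide
  cy1 -> i2 (sll) WAW r0
  cy2 -> i3&i4 (ld+add) 2-wide
  cy3 -> i5&i6 (ld+and) 2-wide
  cy4 -> i7 (and) WAW r7
  cy5 -> i8 (ld) no-port MEM/MEM
  cy6 -> i9 (st) no-port MEM/MEM
  cy7 -> i10&i11 (st+xor) 2-wide
  cy8 -> i12 (mul) tail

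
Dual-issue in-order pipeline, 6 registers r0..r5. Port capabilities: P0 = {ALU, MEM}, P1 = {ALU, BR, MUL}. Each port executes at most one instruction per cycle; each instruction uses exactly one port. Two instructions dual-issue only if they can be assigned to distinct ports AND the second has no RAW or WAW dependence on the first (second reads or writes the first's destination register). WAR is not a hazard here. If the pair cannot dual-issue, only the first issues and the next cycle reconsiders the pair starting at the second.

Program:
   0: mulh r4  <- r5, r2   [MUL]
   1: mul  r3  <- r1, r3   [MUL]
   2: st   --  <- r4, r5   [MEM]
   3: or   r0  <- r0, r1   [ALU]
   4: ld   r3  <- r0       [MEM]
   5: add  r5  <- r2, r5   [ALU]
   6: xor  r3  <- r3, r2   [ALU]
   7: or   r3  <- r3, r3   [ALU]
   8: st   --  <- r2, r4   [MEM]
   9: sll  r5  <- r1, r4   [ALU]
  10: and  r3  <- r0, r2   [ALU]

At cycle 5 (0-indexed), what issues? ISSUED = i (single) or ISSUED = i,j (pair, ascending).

ISSUED = 7,8

#0 head=0: mulh i0 no-port MUL/MUL
#1 head=1: mul/st i1,i2 pair
#2 head=3: or i3 RAW r0
#3 head=4: ld/add i4,i5 pair
#4 head=6: xor i6 RAW+WAW r3
#5 head=7: or/st i7,i8 pair
#6 head=9: sll/and i9,i10 pair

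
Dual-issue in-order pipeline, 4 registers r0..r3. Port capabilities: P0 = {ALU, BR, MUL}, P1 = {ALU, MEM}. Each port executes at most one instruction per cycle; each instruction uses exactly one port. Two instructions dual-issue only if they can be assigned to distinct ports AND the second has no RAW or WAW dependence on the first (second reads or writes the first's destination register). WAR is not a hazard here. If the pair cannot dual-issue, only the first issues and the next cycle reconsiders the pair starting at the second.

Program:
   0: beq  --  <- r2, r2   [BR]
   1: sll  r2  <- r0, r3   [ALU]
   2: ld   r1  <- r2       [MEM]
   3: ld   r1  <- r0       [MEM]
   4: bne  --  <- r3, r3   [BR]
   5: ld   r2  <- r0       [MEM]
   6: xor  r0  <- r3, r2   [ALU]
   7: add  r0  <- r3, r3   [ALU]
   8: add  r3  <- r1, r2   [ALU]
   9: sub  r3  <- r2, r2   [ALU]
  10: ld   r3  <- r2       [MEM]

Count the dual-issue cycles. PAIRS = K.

PAIRS = 3

t=0 i0+i1:beq.BR/sll.ALU ; pair
t=1 i2:ld.MEM ; no-port MEM/MEM
t=2 i3+i4:ld.MEM/bne.BR ; pair
t=3 i5:ld.MEM ; RAW r2
t=4 i6:xor.ALU ; WAW r0
t=5 i7+i8:add.ALU/add.ALU ; pair
t=6 i9:sub.ALU ; WAW r3
t=7 i10:ld.MEM ; tail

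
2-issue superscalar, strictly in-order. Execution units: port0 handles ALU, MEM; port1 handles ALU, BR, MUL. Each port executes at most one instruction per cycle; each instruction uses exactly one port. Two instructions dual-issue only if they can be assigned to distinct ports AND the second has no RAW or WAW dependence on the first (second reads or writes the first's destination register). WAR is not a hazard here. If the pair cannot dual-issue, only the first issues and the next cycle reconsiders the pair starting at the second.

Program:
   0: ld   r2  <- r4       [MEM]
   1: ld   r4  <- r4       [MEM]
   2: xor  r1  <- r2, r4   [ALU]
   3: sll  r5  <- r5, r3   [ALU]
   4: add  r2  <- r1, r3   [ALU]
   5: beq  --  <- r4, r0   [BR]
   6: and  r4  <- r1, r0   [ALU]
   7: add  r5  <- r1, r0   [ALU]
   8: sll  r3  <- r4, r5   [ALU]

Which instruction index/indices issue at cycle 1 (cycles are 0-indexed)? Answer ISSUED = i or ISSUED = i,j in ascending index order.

ISSUED = 1

#0 head=0: ld i0 no-port MEM/MEM
#1 head=1: ld i1 RAW r4
#2 head=2: xor/sll i2+i3 pair
#3 head=4: add/beq i4+i5 pair
#4 head=6: and/add i6+i7 pair
#5 head=8: sll i8 tail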